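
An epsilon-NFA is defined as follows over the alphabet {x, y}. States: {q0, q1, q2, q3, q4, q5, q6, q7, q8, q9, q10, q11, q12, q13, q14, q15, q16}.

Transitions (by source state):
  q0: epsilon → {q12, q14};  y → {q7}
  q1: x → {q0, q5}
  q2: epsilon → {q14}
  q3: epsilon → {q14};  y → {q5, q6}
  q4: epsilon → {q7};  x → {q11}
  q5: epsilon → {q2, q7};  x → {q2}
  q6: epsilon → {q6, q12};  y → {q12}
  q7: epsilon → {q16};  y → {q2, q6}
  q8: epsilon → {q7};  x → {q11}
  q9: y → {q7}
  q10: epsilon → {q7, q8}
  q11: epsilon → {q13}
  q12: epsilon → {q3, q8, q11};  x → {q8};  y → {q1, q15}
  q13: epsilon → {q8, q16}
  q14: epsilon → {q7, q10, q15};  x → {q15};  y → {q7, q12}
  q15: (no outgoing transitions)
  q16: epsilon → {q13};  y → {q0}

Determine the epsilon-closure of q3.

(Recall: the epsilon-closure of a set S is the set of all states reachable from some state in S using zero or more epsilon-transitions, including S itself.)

Start with {q3}.
From q3 via epsilon: add q14.
From q14 via epsilon: add q7, q10, q15.
From q7 via epsilon: add q16.
From q10 via epsilon: add q8.
From q16 via epsilon: add q13.
No new states can be added; the closed set is {q3, q7, q8, q10, q13, q14, q15, q16}.

{q3, q7, q8, q10, q13, q14, q15, q16}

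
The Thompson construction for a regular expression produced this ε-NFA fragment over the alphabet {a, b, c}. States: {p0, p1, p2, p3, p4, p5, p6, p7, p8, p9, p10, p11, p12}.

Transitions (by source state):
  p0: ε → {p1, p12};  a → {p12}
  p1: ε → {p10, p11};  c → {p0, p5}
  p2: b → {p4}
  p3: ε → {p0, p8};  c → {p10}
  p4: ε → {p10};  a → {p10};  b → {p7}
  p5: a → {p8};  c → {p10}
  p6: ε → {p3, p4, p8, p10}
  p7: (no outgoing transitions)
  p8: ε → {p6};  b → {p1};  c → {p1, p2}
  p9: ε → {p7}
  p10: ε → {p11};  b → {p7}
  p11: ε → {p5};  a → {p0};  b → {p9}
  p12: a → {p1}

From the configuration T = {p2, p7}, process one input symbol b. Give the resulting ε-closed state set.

{p4, p5, p10, p11}

p2 on b → {p4}.
No b-transition from p7.
Union after reading b: {p4}.
Now take the ε-closure:
From p4 via ε: add p10.
From p10 via ε: add p11.
From p11 via ε: add p5.
No new states can be added; the closed set is {p4, p5, p10, p11}.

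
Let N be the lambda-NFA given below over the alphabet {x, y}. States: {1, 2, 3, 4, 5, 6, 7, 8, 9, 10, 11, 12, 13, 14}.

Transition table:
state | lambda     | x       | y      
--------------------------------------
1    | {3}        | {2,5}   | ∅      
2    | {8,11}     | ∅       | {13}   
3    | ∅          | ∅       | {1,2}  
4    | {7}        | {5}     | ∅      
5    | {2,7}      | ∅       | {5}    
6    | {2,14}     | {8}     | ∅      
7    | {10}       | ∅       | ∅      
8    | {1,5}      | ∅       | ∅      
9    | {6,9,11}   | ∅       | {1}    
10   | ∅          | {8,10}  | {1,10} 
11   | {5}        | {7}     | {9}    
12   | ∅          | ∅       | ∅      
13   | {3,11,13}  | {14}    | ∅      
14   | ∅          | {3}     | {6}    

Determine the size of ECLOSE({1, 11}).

Start with {1, 11}.
From 1 via lambda: add 3.
From 11 via lambda: add 5.
From 5 via lambda: add 2, 7.
From 2 via lambda: add 8.
From 7 via lambda: add 10.
lambda-closure = {1, 2, 3, 5, 7, 8, 10, 11}, which has 8 states.

8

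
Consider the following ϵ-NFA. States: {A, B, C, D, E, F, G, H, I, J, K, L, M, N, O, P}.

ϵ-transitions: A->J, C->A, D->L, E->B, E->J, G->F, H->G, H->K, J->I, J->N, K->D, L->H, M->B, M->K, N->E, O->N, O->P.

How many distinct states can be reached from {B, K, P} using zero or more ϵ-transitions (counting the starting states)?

Start with {B, K, P}.
From K via ϵ: add D.
From D via ϵ: add L.
From L via ϵ: add H.
From H via ϵ: add G.
From G via ϵ: add F.
ϵ-closure = {B, D, F, G, H, K, L, P}, which has 8 states.

8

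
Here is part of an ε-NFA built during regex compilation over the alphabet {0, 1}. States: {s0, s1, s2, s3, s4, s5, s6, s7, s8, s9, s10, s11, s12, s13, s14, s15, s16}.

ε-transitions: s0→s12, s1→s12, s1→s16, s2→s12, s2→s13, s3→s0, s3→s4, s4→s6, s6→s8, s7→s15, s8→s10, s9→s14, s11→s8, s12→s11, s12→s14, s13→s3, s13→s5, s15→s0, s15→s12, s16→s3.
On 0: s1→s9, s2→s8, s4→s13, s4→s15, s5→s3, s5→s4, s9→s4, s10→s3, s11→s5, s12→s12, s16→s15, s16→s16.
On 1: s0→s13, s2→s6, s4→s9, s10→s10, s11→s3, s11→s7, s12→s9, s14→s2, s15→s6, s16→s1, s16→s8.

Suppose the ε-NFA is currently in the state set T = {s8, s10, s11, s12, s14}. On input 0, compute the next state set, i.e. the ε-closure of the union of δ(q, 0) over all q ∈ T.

s10 on 0 → {s3}.
s11 on 0 → {s5}.
s12 on 0 → {s12}.
No 0-transition from s8, s14.
Union after reading 0: {s3, s5, s12}.
Now take the ε-closure:
From s3 via ε: add s0, s4.
From s12 via ε: add s11, s14.
From s4 via ε: add s6.
From s11 via ε: add s8.
From s8 via ε: add s10.
No new states can be added; the closed set is {s0, s3, s4, s5, s6, s8, s10, s11, s12, s14}.

{s0, s3, s4, s5, s6, s8, s10, s11, s12, s14}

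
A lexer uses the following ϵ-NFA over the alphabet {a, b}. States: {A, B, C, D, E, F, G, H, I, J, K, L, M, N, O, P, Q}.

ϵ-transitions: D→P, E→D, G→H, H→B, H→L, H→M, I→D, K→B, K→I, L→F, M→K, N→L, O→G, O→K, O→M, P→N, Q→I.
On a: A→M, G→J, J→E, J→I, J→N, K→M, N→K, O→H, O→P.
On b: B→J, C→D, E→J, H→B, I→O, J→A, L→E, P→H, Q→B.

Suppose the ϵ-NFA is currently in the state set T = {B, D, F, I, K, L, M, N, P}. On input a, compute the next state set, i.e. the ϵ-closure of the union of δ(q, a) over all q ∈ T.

K on a → {M}.
N on a → {K}.
No a-transition from B, D, F, I, L, M, P.
Union after reading a: {K, M}.
Now take the ϵ-closure:
From K via ϵ: add B, I.
From I via ϵ: add D.
From D via ϵ: add P.
From P via ϵ: add N.
From N via ϵ: add L.
From L via ϵ: add F.
No new states can be added; the closed set is {B, D, F, I, K, L, M, N, P}.

{B, D, F, I, K, L, M, N, P}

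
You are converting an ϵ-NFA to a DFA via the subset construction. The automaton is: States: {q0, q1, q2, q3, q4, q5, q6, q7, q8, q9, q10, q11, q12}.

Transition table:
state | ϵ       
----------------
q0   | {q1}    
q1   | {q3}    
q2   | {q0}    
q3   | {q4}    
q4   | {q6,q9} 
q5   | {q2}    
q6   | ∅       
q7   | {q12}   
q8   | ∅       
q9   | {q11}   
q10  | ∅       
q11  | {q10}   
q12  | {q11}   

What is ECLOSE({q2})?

Start with {q2}.
From q2 via ϵ: add q0.
From q0 via ϵ: add q1.
From q1 via ϵ: add q3.
From q3 via ϵ: add q4.
From q4 via ϵ: add q6, q9.
From q9 via ϵ: add q11.
From q11 via ϵ: add q10.
No new states can be added; the closed set is {q0, q1, q2, q3, q4, q6, q9, q10, q11}.

{q0, q1, q2, q3, q4, q6, q9, q10, q11}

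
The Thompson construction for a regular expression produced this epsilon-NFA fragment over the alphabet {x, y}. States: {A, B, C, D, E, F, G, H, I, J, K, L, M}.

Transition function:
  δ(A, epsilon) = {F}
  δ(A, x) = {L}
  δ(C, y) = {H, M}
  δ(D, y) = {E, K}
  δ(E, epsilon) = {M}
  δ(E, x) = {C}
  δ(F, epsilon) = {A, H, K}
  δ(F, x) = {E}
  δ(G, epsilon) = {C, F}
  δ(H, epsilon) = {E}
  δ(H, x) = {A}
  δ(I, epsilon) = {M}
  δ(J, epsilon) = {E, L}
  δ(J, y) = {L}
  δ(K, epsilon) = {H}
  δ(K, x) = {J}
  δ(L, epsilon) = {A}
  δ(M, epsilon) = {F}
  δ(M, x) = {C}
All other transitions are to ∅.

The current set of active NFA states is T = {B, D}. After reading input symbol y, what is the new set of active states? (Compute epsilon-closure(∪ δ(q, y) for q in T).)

{A, E, F, H, K, M}

D on y → {E, K}.
No y-transition from B.
Union after reading y: {E, K}.
Now take the epsilon-closure:
From E via epsilon: add M.
From K via epsilon: add H.
From M via epsilon: add F.
From F via epsilon: add A.
No new states can be added; the closed set is {A, E, F, H, K, M}.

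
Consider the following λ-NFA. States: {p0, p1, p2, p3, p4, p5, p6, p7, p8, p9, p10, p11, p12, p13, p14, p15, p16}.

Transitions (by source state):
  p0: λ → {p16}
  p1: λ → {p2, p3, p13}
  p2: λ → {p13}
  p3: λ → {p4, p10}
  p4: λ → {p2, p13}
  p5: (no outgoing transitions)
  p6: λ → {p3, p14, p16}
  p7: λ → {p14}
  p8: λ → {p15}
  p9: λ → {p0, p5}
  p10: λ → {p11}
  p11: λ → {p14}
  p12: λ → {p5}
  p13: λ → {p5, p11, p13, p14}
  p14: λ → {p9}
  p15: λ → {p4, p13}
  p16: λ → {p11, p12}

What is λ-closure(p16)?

{p0, p5, p9, p11, p12, p14, p16}

Start with {p16}.
From p16 via λ: add p11, p12.
From p11 via λ: add p14.
From p12 via λ: add p5.
From p14 via λ: add p9.
From p9 via λ: add p0.
No new states can be added; the closed set is {p0, p5, p9, p11, p12, p14, p16}.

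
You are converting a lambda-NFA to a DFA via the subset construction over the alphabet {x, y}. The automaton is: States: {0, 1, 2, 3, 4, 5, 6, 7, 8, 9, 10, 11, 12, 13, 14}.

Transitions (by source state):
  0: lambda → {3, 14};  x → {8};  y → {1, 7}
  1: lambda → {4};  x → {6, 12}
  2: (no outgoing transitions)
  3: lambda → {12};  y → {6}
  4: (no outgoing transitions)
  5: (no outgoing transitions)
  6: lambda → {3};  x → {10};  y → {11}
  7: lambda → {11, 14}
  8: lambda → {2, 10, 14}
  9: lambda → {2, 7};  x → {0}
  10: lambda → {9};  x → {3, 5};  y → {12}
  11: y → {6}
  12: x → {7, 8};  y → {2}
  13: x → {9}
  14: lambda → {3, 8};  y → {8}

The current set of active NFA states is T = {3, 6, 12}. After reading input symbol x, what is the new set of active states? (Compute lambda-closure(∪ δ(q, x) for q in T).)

{2, 3, 7, 8, 9, 10, 11, 12, 14}

6 on x → {10}.
12 on x → {7, 8}.
No x-transition from 3.
Union after reading x: {7, 8, 10}.
Now take the lambda-closure:
From 7 via lambda: add 11, 14.
From 8 via lambda: add 2.
From 10 via lambda: add 9.
From 14 via lambda: add 3.
From 3 via lambda: add 12.
No new states can be added; the closed set is {2, 3, 7, 8, 9, 10, 11, 12, 14}.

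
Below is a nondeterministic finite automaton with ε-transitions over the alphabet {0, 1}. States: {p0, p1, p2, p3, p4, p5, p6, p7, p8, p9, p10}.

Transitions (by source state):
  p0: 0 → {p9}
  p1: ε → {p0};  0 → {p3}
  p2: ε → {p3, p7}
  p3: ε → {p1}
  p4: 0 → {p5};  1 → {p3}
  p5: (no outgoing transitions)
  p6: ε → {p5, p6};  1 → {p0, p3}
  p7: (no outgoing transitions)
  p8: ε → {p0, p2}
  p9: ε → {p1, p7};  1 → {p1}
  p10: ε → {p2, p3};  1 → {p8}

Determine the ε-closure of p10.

{p0, p1, p2, p3, p7, p10}

Start with {p10}.
From p10 via ε: add p2, p3.
From p2 via ε: add p7.
From p3 via ε: add p1.
From p1 via ε: add p0.
No new states can be added; the closed set is {p0, p1, p2, p3, p7, p10}.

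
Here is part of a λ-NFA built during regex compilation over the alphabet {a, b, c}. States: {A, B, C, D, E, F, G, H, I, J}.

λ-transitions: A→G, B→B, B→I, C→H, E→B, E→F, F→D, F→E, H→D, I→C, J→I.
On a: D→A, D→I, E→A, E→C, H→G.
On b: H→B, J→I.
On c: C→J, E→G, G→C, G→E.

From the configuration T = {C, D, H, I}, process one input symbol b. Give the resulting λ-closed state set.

{B, C, D, H, I}

H on b → {B}.
No b-transition from C, D, I.
Union after reading b: {B}.
Now take the λ-closure:
From B via λ: add I.
From I via λ: add C.
From C via λ: add H.
From H via λ: add D.
No new states can be added; the closed set is {B, C, D, H, I}.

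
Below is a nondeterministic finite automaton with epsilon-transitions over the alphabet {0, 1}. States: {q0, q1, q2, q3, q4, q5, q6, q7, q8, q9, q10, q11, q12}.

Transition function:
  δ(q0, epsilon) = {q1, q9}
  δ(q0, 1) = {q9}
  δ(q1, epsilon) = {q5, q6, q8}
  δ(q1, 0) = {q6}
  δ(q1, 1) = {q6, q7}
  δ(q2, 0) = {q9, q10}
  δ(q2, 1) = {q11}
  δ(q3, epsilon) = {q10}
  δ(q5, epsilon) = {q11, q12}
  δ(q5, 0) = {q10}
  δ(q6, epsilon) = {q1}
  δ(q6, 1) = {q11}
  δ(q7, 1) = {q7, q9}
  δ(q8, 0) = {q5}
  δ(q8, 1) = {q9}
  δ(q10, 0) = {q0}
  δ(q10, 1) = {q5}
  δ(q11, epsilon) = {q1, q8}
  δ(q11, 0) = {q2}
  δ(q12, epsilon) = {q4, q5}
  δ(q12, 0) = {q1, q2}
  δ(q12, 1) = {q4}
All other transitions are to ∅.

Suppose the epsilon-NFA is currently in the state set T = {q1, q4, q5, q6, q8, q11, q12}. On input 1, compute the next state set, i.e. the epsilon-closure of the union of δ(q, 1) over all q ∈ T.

{q1, q4, q5, q6, q7, q8, q9, q11, q12}

q1 on 1 → {q6, q7}.
q6 on 1 → {q11}.
q8 on 1 → {q9}.
q12 on 1 → {q4}.
No 1-transition from q4, q5, q11.
Union after reading 1: {q4, q6, q7, q9, q11}.
Now take the epsilon-closure:
From q6 via epsilon: add q1.
From q11 via epsilon: add q8.
From q1 via epsilon: add q5.
From q5 via epsilon: add q12.
No new states can be added; the closed set is {q1, q4, q5, q6, q7, q8, q9, q11, q12}.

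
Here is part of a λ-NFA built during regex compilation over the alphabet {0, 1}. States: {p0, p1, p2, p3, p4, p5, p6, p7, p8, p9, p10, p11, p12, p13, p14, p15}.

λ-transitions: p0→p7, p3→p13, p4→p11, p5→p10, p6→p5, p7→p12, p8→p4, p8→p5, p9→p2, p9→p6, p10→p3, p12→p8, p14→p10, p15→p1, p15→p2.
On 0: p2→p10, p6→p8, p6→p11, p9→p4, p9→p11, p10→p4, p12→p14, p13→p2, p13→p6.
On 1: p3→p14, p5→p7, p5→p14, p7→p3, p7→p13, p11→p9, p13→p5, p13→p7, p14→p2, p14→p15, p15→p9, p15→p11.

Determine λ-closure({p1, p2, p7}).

Start with {p1, p2, p7}.
From p7 via λ: add p12.
From p12 via λ: add p8.
From p8 via λ: add p4, p5.
From p4 via λ: add p11.
From p5 via λ: add p10.
From p10 via λ: add p3.
From p3 via λ: add p13.
No new states can be added; the closed set is {p1, p2, p3, p4, p5, p7, p8, p10, p11, p12, p13}.

{p1, p2, p3, p4, p5, p7, p8, p10, p11, p12, p13}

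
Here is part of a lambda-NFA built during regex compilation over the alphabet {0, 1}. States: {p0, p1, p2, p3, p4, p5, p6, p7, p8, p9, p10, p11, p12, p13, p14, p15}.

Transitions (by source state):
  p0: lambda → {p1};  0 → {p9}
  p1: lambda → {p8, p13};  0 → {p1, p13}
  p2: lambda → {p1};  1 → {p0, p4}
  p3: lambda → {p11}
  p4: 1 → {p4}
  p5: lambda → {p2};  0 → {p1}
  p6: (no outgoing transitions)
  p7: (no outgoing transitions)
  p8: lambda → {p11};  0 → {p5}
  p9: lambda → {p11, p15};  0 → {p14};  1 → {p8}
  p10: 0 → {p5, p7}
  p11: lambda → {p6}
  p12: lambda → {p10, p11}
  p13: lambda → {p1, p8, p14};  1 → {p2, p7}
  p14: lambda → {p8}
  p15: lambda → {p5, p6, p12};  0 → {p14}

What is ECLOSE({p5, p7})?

{p1, p2, p5, p6, p7, p8, p11, p13, p14}

Start with {p5, p7}.
From p5 via lambda: add p2.
From p2 via lambda: add p1.
From p1 via lambda: add p8, p13.
From p8 via lambda: add p11.
From p13 via lambda: add p14.
From p11 via lambda: add p6.
No new states can be added; the closed set is {p1, p2, p5, p6, p7, p8, p11, p13, p14}.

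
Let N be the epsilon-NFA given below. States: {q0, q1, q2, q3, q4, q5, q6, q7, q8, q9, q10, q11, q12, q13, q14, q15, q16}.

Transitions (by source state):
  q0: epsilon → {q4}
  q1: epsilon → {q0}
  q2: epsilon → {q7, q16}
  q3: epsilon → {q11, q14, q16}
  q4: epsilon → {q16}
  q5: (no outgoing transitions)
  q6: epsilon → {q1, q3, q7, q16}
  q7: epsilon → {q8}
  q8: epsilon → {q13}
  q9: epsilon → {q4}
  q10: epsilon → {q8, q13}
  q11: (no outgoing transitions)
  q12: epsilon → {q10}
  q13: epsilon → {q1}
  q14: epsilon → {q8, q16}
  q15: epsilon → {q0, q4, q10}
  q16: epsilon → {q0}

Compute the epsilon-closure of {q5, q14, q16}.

{q0, q1, q4, q5, q8, q13, q14, q16}

Start with {q5, q14, q16}.
From q14 via epsilon: add q8.
From q16 via epsilon: add q0.
From q0 via epsilon: add q4.
From q8 via epsilon: add q13.
From q13 via epsilon: add q1.
No new states can be added; the closed set is {q0, q1, q4, q5, q8, q13, q14, q16}.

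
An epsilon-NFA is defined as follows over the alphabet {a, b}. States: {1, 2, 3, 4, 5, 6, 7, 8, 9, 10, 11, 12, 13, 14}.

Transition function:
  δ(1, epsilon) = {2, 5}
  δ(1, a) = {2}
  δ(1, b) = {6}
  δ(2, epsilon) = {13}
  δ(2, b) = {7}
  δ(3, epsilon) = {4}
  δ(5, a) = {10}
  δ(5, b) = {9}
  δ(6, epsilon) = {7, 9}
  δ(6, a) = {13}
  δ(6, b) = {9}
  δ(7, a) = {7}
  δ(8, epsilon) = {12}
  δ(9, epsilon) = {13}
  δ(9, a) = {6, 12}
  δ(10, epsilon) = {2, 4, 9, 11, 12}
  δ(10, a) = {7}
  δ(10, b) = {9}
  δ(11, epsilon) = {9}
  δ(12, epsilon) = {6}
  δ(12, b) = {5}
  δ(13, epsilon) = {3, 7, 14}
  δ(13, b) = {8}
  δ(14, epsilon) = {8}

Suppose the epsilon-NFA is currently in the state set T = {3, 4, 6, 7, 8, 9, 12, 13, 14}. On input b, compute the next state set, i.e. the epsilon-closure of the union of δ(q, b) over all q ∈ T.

6 on b → {9}.
12 on b → {5}.
13 on b → {8}.
No b-transition from 3, 4, 7, 8, 9, 14.
Union after reading b: {5, 8, 9}.
Now take the epsilon-closure:
From 8 via epsilon: add 12.
From 9 via epsilon: add 13.
From 12 via epsilon: add 6.
From 13 via epsilon: add 3, 7, 14.
From 3 via epsilon: add 4.
No new states can be added; the closed set is {3, 4, 5, 6, 7, 8, 9, 12, 13, 14}.

{3, 4, 5, 6, 7, 8, 9, 12, 13, 14}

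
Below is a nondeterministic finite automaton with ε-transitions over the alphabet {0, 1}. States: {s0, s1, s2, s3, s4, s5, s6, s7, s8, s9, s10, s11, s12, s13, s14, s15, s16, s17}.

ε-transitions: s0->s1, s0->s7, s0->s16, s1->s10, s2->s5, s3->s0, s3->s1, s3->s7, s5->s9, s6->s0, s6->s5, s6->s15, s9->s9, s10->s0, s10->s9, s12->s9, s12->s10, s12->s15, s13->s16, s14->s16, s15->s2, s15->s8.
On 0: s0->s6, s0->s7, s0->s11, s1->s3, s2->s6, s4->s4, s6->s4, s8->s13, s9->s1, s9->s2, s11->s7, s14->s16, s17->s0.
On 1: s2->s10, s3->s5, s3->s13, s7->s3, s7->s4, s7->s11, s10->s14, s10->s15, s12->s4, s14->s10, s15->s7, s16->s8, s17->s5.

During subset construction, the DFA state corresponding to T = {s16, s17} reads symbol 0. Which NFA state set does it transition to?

s17 on 0 → {s0}.
No 0-transition from s16.
Union after reading 0: {s0}.
Now take the ε-closure:
From s0 via ε: add s1, s7, s16.
From s1 via ε: add s10.
From s10 via ε: add s9.
No new states can be added; the closed set is {s0, s1, s7, s9, s10, s16}.

{s0, s1, s7, s9, s10, s16}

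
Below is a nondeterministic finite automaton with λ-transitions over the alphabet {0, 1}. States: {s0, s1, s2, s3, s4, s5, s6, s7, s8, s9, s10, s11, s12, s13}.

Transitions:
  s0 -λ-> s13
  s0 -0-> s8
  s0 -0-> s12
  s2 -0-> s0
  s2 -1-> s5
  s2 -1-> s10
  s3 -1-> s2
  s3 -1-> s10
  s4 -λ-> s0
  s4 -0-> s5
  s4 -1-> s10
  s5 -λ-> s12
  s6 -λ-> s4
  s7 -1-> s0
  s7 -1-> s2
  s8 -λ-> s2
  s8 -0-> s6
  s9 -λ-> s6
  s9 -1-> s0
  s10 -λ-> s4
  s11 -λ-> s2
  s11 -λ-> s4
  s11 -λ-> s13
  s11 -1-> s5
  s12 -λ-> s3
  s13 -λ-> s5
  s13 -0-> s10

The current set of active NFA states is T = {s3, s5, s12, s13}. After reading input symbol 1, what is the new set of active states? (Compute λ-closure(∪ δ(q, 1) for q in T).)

{s0, s2, s3, s4, s5, s10, s12, s13}

s3 on 1 → {s2, s10}.
No 1-transition from s5, s12, s13.
Union after reading 1: {s2, s10}.
Now take the λ-closure:
From s10 via λ: add s4.
From s4 via λ: add s0.
From s0 via λ: add s13.
From s13 via λ: add s5.
From s5 via λ: add s12.
From s12 via λ: add s3.
No new states can be added; the closed set is {s0, s2, s3, s4, s5, s10, s12, s13}.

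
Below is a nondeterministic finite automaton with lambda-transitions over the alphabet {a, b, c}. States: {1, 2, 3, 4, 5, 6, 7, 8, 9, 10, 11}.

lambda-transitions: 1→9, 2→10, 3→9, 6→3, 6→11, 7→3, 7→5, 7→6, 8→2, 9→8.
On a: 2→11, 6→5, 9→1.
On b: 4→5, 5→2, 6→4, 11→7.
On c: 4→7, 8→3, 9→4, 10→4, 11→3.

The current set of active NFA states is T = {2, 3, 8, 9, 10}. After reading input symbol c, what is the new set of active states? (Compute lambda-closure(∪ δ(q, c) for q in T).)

8 on c → {3}.
9 on c → {4}.
10 on c → {4}.
No c-transition from 2, 3.
Union after reading c: {3, 4}.
Now take the lambda-closure:
From 3 via lambda: add 9.
From 9 via lambda: add 8.
From 8 via lambda: add 2.
From 2 via lambda: add 10.
No new states can be added; the closed set is {2, 3, 4, 8, 9, 10}.

{2, 3, 4, 8, 9, 10}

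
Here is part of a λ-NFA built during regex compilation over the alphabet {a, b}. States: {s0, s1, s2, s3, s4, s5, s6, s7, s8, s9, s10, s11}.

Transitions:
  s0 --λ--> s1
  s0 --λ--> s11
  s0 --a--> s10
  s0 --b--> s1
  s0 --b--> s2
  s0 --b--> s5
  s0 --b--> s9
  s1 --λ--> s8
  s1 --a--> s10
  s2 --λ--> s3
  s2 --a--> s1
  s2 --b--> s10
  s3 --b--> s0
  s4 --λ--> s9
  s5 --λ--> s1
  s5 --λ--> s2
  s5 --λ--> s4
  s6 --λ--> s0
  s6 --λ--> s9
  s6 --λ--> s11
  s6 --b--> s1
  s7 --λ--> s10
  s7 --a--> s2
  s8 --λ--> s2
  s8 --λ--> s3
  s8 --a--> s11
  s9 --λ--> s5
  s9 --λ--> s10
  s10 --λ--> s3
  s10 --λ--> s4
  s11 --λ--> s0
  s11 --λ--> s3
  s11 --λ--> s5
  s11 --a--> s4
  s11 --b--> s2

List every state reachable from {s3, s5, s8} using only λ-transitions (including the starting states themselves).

{s1, s2, s3, s4, s5, s8, s9, s10}

Start with {s3, s5, s8}.
From s5 via λ: add s1, s2, s4.
From s4 via λ: add s9.
From s9 via λ: add s10.
No new states can be added; the closed set is {s1, s2, s3, s4, s5, s8, s9, s10}.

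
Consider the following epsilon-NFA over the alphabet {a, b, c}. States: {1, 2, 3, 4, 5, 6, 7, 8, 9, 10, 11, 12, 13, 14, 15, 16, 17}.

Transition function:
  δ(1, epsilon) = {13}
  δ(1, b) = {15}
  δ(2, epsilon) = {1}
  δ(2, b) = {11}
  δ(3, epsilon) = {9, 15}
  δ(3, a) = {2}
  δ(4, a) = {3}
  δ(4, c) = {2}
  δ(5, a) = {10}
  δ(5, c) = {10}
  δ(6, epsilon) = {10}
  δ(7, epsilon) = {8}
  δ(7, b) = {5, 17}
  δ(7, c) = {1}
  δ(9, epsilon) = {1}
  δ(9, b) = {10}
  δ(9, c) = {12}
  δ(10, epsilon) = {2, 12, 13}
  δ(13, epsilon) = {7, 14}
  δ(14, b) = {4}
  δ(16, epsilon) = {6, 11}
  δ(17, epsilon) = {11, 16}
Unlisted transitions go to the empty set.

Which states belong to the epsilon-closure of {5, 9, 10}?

{1, 2, 5, 7, 8, 9, 10, 12, 13, 14}

Start with {5, 9, 10}.
From 9 via epsilon: add 1.
From 10 via epsilon: add 2, 12, 13.
From 13 via epsilon: add 7, 14.
From 7 via epsilon: add 8.
No new states can be added; the closed set is {1, 2, 5, 7, 8, 9, 10, 12, 13, 14}.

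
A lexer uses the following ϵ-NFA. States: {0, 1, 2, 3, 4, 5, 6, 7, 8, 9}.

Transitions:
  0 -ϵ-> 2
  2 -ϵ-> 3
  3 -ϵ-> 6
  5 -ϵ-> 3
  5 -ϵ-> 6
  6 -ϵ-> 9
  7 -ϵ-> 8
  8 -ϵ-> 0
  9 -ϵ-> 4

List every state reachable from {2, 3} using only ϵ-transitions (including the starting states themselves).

Start with {2, 3}.
From 3 via ϵ: add 6.
From 6 via ϵ: add 9.
From 9 via ϵ: add 4.
No new states can be added; the closed set is {2, 3, 4, 6, 9}.

{2, 3, 4, 6, 9}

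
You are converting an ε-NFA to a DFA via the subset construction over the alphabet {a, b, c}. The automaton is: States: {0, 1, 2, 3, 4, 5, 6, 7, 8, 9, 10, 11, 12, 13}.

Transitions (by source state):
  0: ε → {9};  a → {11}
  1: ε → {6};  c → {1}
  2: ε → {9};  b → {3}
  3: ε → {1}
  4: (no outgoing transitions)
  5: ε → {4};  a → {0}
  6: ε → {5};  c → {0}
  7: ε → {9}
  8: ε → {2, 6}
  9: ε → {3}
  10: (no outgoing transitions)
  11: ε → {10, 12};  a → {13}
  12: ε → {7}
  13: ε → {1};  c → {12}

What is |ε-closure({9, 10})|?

7

Start with {9, 10}.
From 9 via ε: add 3.
From 3 via ε: add 1.
From 1 via ε: add 6.
From 6 via ε: add 5.
From 5 via ε: add 4.
ε-closure = {1, 3, 4, 5, 6, 9, 10}, which has 7 states.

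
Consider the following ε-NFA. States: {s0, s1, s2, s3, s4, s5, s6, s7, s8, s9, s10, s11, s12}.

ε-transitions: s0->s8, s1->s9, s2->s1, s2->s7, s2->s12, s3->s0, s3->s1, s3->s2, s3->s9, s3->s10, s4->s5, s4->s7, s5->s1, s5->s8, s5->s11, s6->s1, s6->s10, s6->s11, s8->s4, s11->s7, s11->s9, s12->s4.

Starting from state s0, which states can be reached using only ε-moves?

{s0, s1, s4, s5, s7, s8, s9, s11}

Start with {s0}.
From s0 via ε: add s8.
From s8 via ε: add s4.
From s4 via ε: add s5, s7.
From s5 via ε: add s1, s11.
From s1 via ε: add s9.
No new states can be added; the closed set is {s0, s1, s4, s5, s7, s8, s9, s11}.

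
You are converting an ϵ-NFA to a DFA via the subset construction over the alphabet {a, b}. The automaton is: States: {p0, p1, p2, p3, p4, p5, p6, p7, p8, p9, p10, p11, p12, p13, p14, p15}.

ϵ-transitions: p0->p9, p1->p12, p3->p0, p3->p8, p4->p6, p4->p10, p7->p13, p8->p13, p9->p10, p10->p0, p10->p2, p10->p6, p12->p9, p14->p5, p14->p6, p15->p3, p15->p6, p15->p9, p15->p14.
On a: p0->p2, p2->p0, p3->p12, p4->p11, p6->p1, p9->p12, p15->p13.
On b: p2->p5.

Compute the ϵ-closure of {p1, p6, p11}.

Start with {p1, p6, p11}.
From p1 via ϵ: add p12.
From p12 via ϵ: add p9.
From p9 via ϵ: add p10.
From p10 via ϵ: add p0, p2.
No new states can be added; the closed set is {p0, p1, p2, p6, p9, p10, p11, p12}.

{p0, p1, p2, p6, p9, p10, p11, p12}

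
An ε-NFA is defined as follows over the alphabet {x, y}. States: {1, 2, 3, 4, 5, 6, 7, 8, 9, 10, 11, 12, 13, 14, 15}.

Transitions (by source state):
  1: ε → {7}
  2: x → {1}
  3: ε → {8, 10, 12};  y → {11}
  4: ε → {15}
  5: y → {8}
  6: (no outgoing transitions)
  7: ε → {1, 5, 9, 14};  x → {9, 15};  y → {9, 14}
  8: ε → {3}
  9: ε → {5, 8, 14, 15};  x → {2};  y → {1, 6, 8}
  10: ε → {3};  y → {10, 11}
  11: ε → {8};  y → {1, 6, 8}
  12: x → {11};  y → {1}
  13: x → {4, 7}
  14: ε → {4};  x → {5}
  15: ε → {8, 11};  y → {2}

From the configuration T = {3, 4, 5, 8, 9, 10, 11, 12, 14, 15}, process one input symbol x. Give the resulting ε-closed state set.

{2, 3, 5, 8, 10, 11, 12}

9 on x → {2}.
12 on x → {11}.
14 on x → {5}.
No x-transition from 3, 4, 5, 8, 10, 11, 15.
Union after reading x: {2, 5, 11}.
Now take the ε-closure:
From 11 via ε: add 8.
From 8 via ε: add 3.
From 3 via ε: add 10, 12.
No new states can be added; the closed set is {2, 3, 5, 8, 10, 11, 12}.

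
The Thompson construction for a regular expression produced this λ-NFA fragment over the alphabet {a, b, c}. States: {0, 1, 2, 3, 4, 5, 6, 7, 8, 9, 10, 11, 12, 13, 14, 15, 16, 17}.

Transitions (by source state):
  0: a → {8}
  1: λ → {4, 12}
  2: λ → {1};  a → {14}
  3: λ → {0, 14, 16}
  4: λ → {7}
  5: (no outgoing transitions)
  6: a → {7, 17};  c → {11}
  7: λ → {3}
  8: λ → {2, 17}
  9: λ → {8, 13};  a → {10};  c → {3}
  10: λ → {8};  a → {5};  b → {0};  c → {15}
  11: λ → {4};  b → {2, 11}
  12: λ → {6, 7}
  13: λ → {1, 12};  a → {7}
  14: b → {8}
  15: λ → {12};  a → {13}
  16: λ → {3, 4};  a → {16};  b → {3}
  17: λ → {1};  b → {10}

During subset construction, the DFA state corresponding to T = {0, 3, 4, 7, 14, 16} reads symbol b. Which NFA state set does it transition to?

{0, 1, 2, 3, 4, 6, 7, 8, 12, 14, 16, 17}

14 on b → {8}.
16 on b → {3}.
No b-transition from 0, 3, 4, 7.
Union after reading b: {3, 8}.
Now take the λ-closure:
From 3 via λ: add 0, 14, 16.
From 8 via λ: add 2, 17.
From 2 via λ: add 1.
From 16 via λ: add 4.
From 1 via λ: add 12.
From 4 via λ: add 7.
From 12 via λ: add 6.
No new states can be added; the closed set is {0, 1, 2, 3, 4, 6, 7, 8, 12, 14, 16, 17}.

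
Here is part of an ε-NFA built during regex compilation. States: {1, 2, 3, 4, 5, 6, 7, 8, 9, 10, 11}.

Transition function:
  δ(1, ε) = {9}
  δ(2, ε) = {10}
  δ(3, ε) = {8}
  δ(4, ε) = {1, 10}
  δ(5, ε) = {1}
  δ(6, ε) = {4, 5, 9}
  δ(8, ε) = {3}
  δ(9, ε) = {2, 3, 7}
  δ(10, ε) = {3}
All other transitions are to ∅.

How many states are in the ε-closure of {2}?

4

Start with {2}.
From 2 via ε: add 10.
From 10 via ε: add 3.
From 3 via ε: add 8.
ε-closure = {2, 3, 8, 10}, which has 4 states.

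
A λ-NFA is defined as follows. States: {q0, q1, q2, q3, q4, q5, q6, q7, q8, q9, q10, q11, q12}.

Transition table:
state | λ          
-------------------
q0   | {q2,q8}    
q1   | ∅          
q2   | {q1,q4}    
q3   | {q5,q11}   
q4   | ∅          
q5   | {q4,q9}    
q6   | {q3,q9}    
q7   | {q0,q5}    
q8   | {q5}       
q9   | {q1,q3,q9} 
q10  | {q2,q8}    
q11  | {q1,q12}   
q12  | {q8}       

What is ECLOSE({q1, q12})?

Start with {q1, q12}.
From q12 via λ: add q8.
From q8 via λ: add q5.
From q5 via λ: add q4, q9.
From q9 via λ: add q3.
From q3 via λ: add q11.
No new states can be added; the closed set is {q1, q3, q4, q5, q8, q9, q11, q12}.

{q1, q3, q4, q5, q8, q9, q11, q12}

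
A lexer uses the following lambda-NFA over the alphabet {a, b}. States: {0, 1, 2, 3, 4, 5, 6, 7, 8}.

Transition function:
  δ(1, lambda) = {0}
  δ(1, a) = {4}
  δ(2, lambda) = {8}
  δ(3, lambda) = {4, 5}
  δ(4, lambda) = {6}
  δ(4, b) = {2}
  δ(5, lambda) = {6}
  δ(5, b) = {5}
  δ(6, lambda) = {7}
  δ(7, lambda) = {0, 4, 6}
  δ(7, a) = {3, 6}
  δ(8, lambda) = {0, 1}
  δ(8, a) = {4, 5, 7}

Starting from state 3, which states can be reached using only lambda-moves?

Start with {3}.
From 3 via lambda: add 4, 5.
From 4 via lambda: add 6.
From 6 via lambda: add 7.
From 7 via lambda: add 0.
No new states can be added; the closed set is {0, 3, 4, 5, 6, 7}.

{0, 3, 4, 5, 6, 7}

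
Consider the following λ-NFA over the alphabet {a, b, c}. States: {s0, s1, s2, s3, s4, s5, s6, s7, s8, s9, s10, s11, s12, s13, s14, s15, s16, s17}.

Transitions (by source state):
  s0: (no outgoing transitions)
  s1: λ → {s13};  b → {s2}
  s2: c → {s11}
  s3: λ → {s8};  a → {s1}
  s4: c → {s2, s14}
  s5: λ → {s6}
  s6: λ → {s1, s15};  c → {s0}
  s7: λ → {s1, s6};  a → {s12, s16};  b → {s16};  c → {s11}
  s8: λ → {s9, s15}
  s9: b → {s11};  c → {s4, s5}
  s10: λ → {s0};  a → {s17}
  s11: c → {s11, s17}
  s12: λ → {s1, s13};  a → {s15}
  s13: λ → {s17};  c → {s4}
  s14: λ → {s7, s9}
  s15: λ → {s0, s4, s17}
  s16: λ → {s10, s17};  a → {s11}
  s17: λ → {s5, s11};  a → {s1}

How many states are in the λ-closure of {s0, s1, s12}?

10

Start with {s0, s1, s12}.
From s1 via λ: add s13.
From s13 via λ: add s17.
From s17 via λ: add s5, s11.
From s5 via λ: add s6.
From s6 via λ: add s15.
From s15 via λ: add s4.
λ-closure = {s0, s1, s4, s5, s6, s11, s12, s13, s15, s17}, which has 10 states.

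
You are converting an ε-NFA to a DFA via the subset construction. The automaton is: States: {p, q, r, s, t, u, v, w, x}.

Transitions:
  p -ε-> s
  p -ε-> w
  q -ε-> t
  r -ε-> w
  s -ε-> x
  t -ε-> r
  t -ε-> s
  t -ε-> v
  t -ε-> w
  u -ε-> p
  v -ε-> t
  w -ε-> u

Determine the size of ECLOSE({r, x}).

Start with {r, x}.
From r via ε: add w.
From w via ε: add u.
From u via ε: add p.
From p via ε: add s.
ε-closure = {p, r, s, u, w, x}, which has 6 states.

6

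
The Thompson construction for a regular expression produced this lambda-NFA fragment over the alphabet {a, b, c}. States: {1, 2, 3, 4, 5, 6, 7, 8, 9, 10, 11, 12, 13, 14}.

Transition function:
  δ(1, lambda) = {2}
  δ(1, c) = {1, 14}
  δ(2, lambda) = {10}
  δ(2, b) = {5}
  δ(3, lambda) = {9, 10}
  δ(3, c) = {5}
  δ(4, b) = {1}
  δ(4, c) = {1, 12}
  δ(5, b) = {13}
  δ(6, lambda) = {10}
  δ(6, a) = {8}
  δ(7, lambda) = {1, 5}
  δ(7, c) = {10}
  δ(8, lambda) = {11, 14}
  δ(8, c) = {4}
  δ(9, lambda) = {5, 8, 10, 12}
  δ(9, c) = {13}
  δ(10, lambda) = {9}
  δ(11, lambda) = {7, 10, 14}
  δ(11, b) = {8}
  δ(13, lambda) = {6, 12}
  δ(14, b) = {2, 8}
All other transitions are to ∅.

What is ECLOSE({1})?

Start with {1}.
From 1 via lambda: add 2.
From 2 via lambda: add 10.
From 10 via lambda: add 9.
From 9 via lambda: add 5, 8, 12.
From 8 via lambda: add 11, 14.
From 11 via lambda: add 7.
No new states can be added; the closed set is {1, 2, 5, 7, 8, 9, 10, 11, 12, 14}.

{1, 2, 5, 7, 8, 9, 10, 11, 12, 14}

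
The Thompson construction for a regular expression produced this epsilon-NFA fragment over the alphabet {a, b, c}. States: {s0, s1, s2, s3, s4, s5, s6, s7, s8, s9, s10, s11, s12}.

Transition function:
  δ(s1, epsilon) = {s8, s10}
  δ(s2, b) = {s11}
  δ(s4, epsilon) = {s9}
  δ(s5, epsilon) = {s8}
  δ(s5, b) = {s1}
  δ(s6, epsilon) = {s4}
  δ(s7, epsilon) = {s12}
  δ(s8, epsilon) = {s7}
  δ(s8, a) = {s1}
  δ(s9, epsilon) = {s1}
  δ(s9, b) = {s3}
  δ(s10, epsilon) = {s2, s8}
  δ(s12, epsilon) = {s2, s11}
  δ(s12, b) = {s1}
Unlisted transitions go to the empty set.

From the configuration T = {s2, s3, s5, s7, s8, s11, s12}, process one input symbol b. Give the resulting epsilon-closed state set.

{s1, s2, s7, s8, s10, s11, s12}

s2 on b → {s11}.
s5 on b → {s1}.
s12 on b → {s1}.
No b-transition from s3, s7, s8, s11.
Union after reading b: {s1, s11}.
Now take the epsilon-closure:
From s1 via epsilon: add s8, s10.
From s8 via epsilon: add s7.
From s10 via epsilon: add s2.
From s7 via epsilon: add s12.
No new states can be added; the closed set is {s1, s2, s7, s8, s10, s11, s12}.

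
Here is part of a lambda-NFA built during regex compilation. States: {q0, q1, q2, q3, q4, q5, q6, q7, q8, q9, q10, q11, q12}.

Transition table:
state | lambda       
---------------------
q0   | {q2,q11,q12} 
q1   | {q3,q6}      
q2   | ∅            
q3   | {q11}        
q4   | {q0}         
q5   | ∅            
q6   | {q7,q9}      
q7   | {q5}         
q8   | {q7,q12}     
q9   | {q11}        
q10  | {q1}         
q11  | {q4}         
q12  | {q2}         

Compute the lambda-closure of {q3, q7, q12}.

Start with {q3, q7, q12}.
From q3 via lambda: add q11.
From q7 via lambda: add q5.
From q12 via lambda: add q2.
From q11 via lambda: add q4.
From q4 via lambda: add q0.
No new states can be added; the closed set is {q0, q2, q3, q4, q5, q7, q11, q12}.

{q0, q2, q3, q4, q5, q7, q11, q12}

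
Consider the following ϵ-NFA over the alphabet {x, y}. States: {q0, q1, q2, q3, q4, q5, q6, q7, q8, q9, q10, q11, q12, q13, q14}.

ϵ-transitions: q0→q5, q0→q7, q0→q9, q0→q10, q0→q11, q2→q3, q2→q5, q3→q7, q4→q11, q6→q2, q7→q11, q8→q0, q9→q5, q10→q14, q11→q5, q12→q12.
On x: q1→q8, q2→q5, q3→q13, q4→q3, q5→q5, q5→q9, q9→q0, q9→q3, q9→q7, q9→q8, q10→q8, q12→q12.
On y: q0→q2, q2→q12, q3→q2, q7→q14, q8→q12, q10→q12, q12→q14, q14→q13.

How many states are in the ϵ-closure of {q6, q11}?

6

Start with {q6, q11}.
From q6 via ϵ: add q2.
From q11 via ϵ: add q5.
From q2 via ϵ: add q3.
From q3 via ϵ: add q7.
ϵ-closure = {q2, q3, q5, q6, q7, q11}, which has 6 states.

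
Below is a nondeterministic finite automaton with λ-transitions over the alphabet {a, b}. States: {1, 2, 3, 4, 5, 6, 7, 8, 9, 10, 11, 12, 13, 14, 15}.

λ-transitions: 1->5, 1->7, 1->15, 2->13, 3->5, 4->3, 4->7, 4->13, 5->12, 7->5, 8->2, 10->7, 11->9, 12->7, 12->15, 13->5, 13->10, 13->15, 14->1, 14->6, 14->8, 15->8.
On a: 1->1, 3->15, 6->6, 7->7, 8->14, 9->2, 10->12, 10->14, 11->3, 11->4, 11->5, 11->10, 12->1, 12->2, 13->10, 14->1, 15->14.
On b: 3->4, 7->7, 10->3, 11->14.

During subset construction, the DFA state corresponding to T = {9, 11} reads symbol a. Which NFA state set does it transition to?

9 on a → {2}.
11 on a → {3, 4, 5, 10}.
Union after reading a: {2, 3, 4, 5, 10}.
Now take the λ-closure:
From 2 via λ: add 13.
From 4 via λ: add 7.
From 5 via λ: add 12.
From 12 via λ: add 15.
From 15 via λ: add 8.
No new states can be added; the closed set is {2, 3, 4, 5, 7, 8, 10, 12, 13, 15}.

{2, 3, 4, 5, 7, 8, 10, 12, 13, 15}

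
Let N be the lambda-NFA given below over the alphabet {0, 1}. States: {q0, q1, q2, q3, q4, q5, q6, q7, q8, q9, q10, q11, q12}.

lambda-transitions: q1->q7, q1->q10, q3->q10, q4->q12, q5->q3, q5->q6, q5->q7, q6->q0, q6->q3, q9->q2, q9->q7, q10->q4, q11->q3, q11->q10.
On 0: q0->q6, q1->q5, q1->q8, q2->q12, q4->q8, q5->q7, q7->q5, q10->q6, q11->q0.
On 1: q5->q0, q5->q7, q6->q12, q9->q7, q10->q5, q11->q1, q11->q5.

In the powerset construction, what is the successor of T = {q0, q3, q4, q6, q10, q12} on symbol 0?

q0 on 0 → {q6}.
q4 on 0 → {q8}.
q10 on 0 → {q6}.
No 0-transition from q3, q6, q12.
Union after reading 0: {q6, q8}.
Now take the lambda-closure:
From q6 via lambda: add q0, q3.
From q3 via lambda: add q10.
From q10 via lambda: add q4.
From q4 via lambda: add q12.
No new states can be added; the closed set is {q0, q3, q4, q6, q8, q10, q12}.

{q0, q3, q4, q6, q8, q10, q12}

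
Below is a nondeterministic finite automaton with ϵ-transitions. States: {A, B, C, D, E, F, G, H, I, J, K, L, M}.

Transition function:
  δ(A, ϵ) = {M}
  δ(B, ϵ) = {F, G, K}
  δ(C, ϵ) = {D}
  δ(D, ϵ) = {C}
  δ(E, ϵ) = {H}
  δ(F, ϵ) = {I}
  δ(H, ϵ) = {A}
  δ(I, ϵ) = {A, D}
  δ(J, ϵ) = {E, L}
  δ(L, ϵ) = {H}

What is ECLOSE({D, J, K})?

Start with {D, J, K}.
From D via ϵ: add C.
From J via ϵ: add E, L.
From E via ϵ: add H.
From H via ϵ: add A.
From A via ϵ: add M.
No new states can be added; the closed set is {A, C, D, E, H, J, K, L, M}.

{A, C, D, E, H, J, K, L, M}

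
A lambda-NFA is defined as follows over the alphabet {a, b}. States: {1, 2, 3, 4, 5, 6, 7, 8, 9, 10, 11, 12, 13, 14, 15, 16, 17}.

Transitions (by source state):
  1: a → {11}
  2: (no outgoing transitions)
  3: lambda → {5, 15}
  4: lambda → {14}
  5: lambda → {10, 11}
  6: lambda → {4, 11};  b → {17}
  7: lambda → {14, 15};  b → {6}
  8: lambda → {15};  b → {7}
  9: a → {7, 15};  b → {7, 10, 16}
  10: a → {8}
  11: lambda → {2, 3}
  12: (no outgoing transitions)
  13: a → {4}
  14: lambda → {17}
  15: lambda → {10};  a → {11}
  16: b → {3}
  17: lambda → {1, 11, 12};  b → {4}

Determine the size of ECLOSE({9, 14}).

11

Start with {9, 14}.
From 14 via lambda: add 17.
From 17 via lambda: add 1, 11, 12.
From 11 via lambda: add 2, 3.
From 3 via lambda: add 5, 15.
From 5 via lambda: add 10.
lambda-closure = {1, 2, 3, 5, 9, 10, 11, 12, 14, 15, 17}, which has 11 states.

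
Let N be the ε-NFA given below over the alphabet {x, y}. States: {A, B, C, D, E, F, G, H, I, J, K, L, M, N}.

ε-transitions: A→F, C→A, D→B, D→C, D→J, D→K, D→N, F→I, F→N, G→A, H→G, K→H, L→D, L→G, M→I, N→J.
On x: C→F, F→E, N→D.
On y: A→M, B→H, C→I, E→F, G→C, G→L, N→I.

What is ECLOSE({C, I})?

{A, C, F, I, J, N}

Start with {C, I}.
From C via ε: add A.
From A via ε: add F.
From F via ε: add N.
From N via ε: add J.
No new states can be added; the closed set is {A, C, F, I, J, N}.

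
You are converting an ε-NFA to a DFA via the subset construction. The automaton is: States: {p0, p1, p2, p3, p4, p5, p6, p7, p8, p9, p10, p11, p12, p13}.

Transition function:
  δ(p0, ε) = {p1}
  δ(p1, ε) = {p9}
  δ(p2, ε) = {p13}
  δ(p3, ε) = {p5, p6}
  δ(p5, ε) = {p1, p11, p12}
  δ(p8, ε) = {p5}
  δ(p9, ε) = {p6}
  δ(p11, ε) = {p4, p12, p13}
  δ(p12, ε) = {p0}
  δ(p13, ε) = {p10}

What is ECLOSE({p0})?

{p0, p1, p6, p9}

Start with {p0}.
From p0 via ε: add p1.
From p1 via ε: add p9.
From p9 via ε: add p6.
No new states can be added; the closed set is {p0, p1, p6, p9}.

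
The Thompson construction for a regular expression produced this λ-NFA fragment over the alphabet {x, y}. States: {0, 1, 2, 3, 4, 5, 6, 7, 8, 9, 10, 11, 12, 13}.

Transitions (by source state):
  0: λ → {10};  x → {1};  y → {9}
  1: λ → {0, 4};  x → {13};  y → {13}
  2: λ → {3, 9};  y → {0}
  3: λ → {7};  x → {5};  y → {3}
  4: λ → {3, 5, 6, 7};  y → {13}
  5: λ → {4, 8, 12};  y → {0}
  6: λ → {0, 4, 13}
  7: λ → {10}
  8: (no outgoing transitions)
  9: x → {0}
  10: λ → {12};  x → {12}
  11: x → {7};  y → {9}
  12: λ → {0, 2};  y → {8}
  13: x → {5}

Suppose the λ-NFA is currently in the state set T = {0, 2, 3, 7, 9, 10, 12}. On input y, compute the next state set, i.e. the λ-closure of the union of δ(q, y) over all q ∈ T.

{0, 2, 3, 7, 8, 9, 10, 12}

0 on y → {9}.
2 on y → {0}.
3 on y → {3}.
12 on y → {8}.
No y-transition from 7, 9, 10.
Union after reading y: {0, 3, 8, 9}.
Now take the λ-closure:
From 0 via λ: add 10.
From 3 via λ: add 7.
From 10 via λ: add 12.
From 12 via λ: add 2.
No new states can be added; the closed set is {0, 2, 3, 7, 8, 9, 10, 12}.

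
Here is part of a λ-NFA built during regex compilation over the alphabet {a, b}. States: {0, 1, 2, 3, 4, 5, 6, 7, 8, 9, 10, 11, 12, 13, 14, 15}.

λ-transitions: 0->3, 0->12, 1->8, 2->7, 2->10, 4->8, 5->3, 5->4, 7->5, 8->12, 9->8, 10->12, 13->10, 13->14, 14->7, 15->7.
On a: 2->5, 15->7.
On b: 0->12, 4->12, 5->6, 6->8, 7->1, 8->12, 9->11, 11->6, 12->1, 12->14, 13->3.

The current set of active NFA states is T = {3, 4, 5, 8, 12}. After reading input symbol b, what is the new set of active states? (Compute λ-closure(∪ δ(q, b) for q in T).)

{1, 3, 4, 5, 6, 7, 8, 12, 14}

4 on b → {12}.
5 on b → {6}.
8 on b → {12}.
12 on b → {1, 14}.
No b-transition from 3.
Union after reading b: {1, 6, 12, 14}.
Now take the λ-closure:
From 1 via λ: add 8.
From 14 via λ: add 7.
From 7 via λ: add 5.
From 5 via λ: add 3, 4.
No new states can be added; the closed set is {1, 3, 4, 5, 6, 7, 8, 12, 14}.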